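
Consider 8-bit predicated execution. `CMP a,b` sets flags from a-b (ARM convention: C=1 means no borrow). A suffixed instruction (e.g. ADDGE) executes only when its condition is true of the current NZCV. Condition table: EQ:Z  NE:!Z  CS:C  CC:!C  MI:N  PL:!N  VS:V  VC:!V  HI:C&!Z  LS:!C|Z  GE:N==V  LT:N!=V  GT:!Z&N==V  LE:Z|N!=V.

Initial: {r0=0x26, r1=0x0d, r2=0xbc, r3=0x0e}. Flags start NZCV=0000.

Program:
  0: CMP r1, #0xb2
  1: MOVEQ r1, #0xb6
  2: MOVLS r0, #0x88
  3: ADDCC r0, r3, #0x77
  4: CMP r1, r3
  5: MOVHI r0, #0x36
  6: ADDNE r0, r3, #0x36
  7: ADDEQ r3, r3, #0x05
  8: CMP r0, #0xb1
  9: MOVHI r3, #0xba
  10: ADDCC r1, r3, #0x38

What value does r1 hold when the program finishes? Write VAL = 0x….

[0] flags=0000 → (cmp)
[1] flags=0000 EQ?F → skip
[2] flags=0000 LS?T → r0=0x88
[3] flags=0000 CC?T → r0=0x85
[4] flags=1000 → (cmp)
[5] flags=1000 HI?F → skip
[6] flags=1000 NE?T → r0=0x44
[7] flags=1000 EQ?F → skip
[8] flags=1001 → (cmp)
[9] flags=1001 HI?F → skip
[10] flags=1001 CC?T → r1=0x46

VAL = 0x46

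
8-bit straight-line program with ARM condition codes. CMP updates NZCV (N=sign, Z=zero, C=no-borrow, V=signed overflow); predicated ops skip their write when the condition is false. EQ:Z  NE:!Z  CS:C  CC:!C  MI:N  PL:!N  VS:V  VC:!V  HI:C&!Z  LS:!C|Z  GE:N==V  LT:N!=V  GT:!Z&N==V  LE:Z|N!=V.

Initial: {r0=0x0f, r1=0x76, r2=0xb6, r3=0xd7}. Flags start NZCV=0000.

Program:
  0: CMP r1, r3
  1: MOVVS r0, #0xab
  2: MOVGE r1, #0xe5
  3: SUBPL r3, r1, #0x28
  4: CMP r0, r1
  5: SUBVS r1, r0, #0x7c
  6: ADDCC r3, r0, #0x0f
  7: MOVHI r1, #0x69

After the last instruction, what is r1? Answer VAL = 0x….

0: ✓ CMP  NZCV=1001
1: ✓ MOVVS  r0←0xab
2: ✓ MOVGE  r1←0xe5
3: · SUBPL
4: ✓ CMP  NZCV=1000
5: · SUBVS
6: ✓ ADDCC  r3←0xba
7: · MOVHI

VAL = 0xe5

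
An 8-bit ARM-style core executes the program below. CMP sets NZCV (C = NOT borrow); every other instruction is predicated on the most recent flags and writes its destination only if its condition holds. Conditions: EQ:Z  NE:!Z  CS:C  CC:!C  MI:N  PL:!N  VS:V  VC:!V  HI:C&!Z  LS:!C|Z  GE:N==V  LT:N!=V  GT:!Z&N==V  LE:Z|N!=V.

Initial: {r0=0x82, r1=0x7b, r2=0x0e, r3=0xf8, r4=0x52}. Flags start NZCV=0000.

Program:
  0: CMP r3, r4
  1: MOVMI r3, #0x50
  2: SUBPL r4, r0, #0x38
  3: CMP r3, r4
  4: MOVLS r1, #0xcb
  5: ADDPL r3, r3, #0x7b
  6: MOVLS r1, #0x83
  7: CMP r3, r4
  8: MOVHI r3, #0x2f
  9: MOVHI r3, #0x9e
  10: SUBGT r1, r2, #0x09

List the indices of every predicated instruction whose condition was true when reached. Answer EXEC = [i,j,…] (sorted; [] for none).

EXEC = [1,4,6]

[0] flags=1010 → (cmp)
[1] flags=1010 MI?T → r3=0x50
[2] flags=1010 PL?F → skip
[3] flags=1000 → (cmp)
[4] flags=1000 LS?T → r1=0xcb
[5] flags=1000 PL?F → skip
[6] flags=1000 LS?T → r1=0x83
[7] flags=1000 → (cmp)
[8] flags=1000 HI?F → skip
[9] flags=1000 HI?F → skip
[10] flags=1000 GT?F → skip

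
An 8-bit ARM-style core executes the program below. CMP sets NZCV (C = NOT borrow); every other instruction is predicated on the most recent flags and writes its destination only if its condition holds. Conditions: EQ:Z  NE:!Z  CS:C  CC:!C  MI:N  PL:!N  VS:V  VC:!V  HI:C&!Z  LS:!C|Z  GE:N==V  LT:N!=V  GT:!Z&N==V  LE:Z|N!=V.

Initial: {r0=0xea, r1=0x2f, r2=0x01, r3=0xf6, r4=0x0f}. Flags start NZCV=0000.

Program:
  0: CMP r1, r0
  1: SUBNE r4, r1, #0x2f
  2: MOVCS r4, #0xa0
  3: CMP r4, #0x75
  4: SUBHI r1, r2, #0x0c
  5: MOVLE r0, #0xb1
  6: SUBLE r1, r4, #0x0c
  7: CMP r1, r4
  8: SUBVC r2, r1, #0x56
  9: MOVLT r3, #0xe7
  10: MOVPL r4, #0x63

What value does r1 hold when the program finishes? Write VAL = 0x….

VAL = 0xf4

0: ✓ CMP  NZCV=0000
1: ✓ SUBNE  r4←0x00
2: · MOVCS
3: ✓ CMP  NZCV=1000
4: · SUBHI
5: ✓ MOVLE  r0←0xb1
6: ✓ SUBLE  r1←0xf4
7: ✓ CMP  NZCV=1010
8: ✓ SUBVC  r2←0x9e
9: ✓ MOVLT  r3←0xe7
10: · MOVPL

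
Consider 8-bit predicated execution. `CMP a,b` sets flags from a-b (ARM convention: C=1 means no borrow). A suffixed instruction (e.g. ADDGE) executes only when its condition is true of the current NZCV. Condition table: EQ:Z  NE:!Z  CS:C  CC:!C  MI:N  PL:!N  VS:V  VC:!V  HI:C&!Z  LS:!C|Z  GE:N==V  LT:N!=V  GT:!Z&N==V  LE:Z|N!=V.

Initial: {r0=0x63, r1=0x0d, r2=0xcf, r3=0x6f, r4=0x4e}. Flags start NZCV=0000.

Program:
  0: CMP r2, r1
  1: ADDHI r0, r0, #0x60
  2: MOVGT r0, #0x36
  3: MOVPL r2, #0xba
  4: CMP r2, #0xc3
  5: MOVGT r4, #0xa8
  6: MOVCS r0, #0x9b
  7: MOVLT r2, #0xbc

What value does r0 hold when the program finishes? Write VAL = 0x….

0: ✓ CMP  NZCV=1010
1: ✓ ADDHI  r0←0xc3
2: · MOVGT
3: · MOVPL
4: ✓ CMP  NZCV=0010
5: ✓ MOVGT  r4←0xa8
6: ✓ MOVCS  r0←0x9b
7: · MOVLT

VAL = 0x9b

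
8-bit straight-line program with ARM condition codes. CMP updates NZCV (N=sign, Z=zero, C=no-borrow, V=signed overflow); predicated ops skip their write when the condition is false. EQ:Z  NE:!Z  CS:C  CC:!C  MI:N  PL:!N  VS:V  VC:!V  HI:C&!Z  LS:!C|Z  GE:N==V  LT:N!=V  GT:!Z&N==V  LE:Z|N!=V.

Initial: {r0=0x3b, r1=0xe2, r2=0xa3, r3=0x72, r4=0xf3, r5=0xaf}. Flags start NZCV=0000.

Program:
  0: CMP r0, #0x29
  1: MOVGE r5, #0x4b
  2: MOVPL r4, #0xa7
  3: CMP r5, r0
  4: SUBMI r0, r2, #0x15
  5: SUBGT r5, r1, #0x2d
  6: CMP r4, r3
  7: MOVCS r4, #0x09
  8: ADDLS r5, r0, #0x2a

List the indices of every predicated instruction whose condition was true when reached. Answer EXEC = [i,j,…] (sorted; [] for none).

[0] flags=0010 → (cmp)
[1] flags=0010 GE?T → r5=0x4b
[2] flags=0010 PL?T → r4=0xa7
[3] flags=0010 → (cmp)
[4] flags=0010 MI?F → skip
[5] flags=0010 GT?T → r5=0xb5
[6] flags=0011 → (cmp)
[7] flags=0011 CS?T → r4=0x09
[8] flags=0011 LS?F → skip

EXEC = [1,2,5,7]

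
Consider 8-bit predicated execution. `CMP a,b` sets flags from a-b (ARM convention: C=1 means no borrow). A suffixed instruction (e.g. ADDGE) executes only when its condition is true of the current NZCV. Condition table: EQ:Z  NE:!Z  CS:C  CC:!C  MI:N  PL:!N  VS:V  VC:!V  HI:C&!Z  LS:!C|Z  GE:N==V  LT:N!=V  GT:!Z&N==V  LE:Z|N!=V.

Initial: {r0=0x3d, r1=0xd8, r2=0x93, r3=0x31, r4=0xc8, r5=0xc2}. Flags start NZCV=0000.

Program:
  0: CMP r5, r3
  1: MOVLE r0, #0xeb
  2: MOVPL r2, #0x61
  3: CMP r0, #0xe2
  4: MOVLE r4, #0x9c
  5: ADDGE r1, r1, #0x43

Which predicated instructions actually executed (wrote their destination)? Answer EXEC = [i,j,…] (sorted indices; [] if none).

EXEC = [1,5]

0: ✓ CMP  NZCV=1010
1: ✓ MOVLE  r0←0xeb
2: · MOVPL
3: ✓ CMP  NZCV=0010
4: · MOVLE
5: ✓ ADDGE  r1←0x1b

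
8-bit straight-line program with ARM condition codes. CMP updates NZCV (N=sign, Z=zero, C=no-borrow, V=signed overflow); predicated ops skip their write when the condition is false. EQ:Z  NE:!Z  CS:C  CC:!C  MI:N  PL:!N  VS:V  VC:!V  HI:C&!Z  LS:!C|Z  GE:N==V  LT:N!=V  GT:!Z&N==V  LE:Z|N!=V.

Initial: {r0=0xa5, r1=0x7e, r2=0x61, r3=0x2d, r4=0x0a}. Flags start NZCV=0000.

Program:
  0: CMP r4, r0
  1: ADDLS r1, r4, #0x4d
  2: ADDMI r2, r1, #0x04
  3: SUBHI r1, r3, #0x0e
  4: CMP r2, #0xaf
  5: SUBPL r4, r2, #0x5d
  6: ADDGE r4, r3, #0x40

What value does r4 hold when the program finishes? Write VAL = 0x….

[0] flags=0000 → (cmp)
[1] flags=0000 LS?T → r1=0x57
[2] flags=0000 MI?F → skip
[3] flags=0000 HI?F → skip
[4] flags=1001 → (cmp)
[5] flags=1001 PL?F → skip
[6] flags=1001 GE?T → r4=0x6d

VAL = 0x6d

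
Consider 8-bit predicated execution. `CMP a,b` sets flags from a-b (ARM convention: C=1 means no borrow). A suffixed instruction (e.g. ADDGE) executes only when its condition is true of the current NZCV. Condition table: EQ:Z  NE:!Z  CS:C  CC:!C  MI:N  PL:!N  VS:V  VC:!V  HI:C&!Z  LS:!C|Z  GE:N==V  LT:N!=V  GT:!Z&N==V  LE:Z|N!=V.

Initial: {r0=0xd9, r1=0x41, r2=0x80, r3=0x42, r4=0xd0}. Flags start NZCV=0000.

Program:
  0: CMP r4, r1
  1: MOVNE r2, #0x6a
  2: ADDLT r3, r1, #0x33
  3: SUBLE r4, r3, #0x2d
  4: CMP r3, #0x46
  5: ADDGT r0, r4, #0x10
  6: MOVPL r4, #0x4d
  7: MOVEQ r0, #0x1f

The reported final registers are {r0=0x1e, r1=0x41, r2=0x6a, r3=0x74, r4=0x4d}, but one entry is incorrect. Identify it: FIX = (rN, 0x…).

FIX = (r0, 0x57)

[0] flags=1010 → (cmp)
[1] flags=1010 NE?T → r2=0x6a
[2] flags=1010 LT?T → r3=0x74
[3] flags=1010 LE?T → r4=0x47
[4] flags=0010 → (cmp)
[5] flags=0010 GT?T → r0=0x57
[6] flags=0010 PL?T → r4=0x4d
[7] flags=0010 EQ?F → skip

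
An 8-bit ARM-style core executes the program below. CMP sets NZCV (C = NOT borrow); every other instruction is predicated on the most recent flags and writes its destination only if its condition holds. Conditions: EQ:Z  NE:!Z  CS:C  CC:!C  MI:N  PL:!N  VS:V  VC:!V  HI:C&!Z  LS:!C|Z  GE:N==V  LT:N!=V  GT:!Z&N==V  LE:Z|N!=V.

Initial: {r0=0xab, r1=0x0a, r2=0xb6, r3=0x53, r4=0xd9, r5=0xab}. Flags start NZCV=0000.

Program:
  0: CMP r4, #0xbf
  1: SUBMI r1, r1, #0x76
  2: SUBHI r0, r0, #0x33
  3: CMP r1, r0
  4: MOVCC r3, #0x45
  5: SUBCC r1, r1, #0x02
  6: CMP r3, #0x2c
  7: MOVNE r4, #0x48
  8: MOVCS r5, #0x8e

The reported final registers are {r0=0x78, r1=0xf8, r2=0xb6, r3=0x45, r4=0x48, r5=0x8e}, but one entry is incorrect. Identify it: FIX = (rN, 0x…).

0: ✓ CMP  NZCV=0010
1: · SUBMI
2: ✓ SUBHI  r0←0x78
3: ✓ CMP  NZCV=1000
4: ✓ MOVCC  r3←0x45
5: ✓ SUBCC  r1←0x08
6: ✓ CMP  NZCV=0010
7: ✓ MOVNE  r4←0x48
8: ✓ MOVCS  r5←0x8e

FIX = (r1, 0x08)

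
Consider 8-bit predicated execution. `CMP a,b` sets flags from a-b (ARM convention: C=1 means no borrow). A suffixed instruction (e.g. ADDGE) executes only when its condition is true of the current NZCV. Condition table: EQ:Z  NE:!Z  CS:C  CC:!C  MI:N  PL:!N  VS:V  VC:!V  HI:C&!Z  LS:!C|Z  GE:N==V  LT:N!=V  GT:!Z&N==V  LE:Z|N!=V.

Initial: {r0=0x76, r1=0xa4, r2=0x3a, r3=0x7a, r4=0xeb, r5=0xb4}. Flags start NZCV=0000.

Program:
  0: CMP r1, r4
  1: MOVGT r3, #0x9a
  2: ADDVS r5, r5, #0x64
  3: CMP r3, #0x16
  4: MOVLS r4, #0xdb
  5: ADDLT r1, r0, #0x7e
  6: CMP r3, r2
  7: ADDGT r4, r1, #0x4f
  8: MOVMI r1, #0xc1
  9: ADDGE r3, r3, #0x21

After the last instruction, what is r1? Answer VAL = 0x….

[0] flags=1000 → (cmp)
[1] flags=1000 GT?F → skip
[2] flags=1000 VS?F → skip
[3] flags=0010 → (cmp)
[4] flags=0010 LS?F → skip
[5] flags=0010 LT?F → skip
[6] flags=0010 → (cmp)
[7] flags=0010 GT?T → r4=0xf3
[8] flags=0010 MI?F → skip
[9] flags=0010 GE?T → r3=0x9b

VAL = 0xa4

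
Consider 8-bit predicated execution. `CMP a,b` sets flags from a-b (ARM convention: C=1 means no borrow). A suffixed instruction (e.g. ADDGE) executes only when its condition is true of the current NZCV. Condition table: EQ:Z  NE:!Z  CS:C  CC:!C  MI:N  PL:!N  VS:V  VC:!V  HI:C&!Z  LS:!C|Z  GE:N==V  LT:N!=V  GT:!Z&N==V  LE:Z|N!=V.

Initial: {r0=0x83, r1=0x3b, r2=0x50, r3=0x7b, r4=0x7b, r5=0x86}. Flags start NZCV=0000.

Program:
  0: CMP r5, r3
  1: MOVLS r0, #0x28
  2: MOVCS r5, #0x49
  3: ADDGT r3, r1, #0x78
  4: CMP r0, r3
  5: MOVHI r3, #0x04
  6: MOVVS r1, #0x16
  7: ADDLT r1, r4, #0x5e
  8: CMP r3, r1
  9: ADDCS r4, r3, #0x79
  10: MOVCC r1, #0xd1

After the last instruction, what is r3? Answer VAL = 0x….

[0] flags=0011 → (cmp)
[1] flags=0011 LS?F → skip
[2] flags=0011 CS?T → r5=0x49
[3] flags=0011 GT?F → skip
[4] flags=0011 → (cmp)
[5] flags=0011 HI?T → r3=0x04
[6] flags=0011 VS?T → r1=0x16
[7] flags=0011 LT?T → r1=0xd9
[8] flags=0000 → (cmp)
[9] flags=0000 CS?F → skip
[10] flags=0000 CC?T → r1=0xd1

VAL = 0x04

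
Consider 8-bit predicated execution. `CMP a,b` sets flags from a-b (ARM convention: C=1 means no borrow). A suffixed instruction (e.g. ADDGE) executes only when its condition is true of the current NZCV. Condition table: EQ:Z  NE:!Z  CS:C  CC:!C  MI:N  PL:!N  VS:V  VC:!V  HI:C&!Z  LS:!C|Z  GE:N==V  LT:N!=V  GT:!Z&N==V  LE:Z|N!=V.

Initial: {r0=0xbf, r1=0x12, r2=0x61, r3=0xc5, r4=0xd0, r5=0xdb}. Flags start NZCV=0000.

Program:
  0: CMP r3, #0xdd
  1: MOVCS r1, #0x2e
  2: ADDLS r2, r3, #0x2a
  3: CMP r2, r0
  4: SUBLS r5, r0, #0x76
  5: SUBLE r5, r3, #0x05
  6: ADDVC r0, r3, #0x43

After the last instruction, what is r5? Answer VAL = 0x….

VAL = 0xdb

[0] flags=1000 → (cmp)
[1] flags=1000 CS?F → skip
[2] flags=1000 LS?T → r2=0xef
[3] flags=0010 → (cmp)
[4] flags=0010 LS?F → skip
[5] flags=0010 LE?F → skip
[6] flags=0010 VC?T → r0=0x08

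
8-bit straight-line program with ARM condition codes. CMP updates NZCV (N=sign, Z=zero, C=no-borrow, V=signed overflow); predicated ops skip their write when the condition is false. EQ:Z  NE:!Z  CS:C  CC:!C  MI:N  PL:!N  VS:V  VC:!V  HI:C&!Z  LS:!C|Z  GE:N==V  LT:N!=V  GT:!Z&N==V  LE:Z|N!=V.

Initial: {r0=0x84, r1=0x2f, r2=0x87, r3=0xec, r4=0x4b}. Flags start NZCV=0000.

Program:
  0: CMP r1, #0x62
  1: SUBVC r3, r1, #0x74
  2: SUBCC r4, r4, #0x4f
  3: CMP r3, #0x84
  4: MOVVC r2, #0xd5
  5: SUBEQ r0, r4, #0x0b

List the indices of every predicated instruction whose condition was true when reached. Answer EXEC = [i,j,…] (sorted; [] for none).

EXEC = [1,2,4]

[0] flags=1000 → (cmp)
[1] flags=1000 VC?T → r3=0xbb
[2] flags=1000 CC?T → r4=0xfc
[3] flags=0010 → (cmp)
[4] flags=0010 VC?T → r2=0xd5
[5] flags=0010 EQ?F → skip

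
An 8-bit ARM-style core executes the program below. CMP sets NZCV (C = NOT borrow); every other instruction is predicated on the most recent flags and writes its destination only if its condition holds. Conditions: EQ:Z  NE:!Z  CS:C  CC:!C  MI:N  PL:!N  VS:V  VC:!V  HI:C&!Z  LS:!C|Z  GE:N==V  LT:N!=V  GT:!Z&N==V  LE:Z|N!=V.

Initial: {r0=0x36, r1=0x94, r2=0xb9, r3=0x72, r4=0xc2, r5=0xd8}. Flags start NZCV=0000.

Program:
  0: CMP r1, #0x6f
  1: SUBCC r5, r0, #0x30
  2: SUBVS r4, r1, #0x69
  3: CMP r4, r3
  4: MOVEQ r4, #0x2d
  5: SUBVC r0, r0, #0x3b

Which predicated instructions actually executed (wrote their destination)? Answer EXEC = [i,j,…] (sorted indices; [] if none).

EXEC = [2,5]

0: ✓ CMP  NZCV=0011
1: · SUBCC
2: ✓ SUBVS  r4←0x2b
3: ✓ CMP  NZCV=1000
4: · MOVEQ
5: ✓ SUBVC  r0←0xfb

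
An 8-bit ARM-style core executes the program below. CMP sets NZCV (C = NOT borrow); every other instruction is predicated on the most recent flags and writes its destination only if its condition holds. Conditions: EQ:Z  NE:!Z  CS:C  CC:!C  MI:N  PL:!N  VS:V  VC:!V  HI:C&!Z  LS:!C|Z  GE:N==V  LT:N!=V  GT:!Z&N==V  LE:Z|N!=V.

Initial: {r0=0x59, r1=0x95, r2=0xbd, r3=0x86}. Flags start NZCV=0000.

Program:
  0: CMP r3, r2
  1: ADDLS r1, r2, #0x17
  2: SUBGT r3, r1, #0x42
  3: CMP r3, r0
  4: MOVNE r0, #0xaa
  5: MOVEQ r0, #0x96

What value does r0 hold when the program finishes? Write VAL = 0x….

VAL = 0xaa

[0] flags=1000 → (cmp)
[1] flags=1000 LS?T → r1=0xd4
[2] flags=1000 GT?F → skip
[3] flags=0011 → (cmp)
[4] flags=0011 NE?T → r0=0xaa
[5] flags=0011 EQ?F → skip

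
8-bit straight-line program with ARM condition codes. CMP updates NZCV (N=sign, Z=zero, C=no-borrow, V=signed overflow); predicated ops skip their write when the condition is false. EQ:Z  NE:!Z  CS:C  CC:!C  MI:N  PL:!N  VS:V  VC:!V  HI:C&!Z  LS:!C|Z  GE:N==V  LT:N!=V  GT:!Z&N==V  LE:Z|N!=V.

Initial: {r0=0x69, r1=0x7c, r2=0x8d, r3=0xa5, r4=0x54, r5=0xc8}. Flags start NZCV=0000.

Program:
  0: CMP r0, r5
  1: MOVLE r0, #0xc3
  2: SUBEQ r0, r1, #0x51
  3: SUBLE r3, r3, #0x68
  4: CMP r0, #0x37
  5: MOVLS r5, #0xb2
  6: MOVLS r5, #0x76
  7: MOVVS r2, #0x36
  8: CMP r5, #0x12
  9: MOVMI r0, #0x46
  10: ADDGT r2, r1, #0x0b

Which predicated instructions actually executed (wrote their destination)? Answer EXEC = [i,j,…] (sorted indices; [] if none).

EXEC = [9]

0: ✓ CMP  NZCV=1001
1: · MOVLE
2: · SUBEQ
3: · SUBLE
4: ✓ CMP  NZCV=0010
5: · MOVLS
6: · MOVLS
7: · MOVVS
8: ✓ CMP  NZCV=1010
9: ✓ MOVMI  r0←0x46
10: · ADDGT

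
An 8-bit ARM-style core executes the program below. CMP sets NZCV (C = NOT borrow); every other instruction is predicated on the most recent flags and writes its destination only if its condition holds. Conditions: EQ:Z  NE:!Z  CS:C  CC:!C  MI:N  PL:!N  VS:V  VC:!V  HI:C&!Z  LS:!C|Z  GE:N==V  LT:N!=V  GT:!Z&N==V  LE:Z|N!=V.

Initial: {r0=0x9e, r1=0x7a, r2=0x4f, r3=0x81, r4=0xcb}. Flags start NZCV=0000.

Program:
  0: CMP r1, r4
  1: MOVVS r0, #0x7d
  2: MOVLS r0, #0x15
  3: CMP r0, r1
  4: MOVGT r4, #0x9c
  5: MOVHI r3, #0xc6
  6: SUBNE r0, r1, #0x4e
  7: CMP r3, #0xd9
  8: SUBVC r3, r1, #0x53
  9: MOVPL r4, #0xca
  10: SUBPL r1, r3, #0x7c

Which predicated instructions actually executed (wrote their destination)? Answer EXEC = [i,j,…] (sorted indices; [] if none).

0: ✓ CMP  NZCV=1001
1: ✓ MOVVS  r0←0x7d
2: ✓ MOVLS  r0←0x15
3: ✓ CMP  NZCV=1000
4: · MOVGT
5: · MOVHI
6: ✓ SUBNE  r0←0x2c
7: ✓ CMP  NZCV=1000
8: ✓ SUBVC  r3←0x27
9: · MOVPL
10: · SUBPL

EXEC = [1,2,6,8]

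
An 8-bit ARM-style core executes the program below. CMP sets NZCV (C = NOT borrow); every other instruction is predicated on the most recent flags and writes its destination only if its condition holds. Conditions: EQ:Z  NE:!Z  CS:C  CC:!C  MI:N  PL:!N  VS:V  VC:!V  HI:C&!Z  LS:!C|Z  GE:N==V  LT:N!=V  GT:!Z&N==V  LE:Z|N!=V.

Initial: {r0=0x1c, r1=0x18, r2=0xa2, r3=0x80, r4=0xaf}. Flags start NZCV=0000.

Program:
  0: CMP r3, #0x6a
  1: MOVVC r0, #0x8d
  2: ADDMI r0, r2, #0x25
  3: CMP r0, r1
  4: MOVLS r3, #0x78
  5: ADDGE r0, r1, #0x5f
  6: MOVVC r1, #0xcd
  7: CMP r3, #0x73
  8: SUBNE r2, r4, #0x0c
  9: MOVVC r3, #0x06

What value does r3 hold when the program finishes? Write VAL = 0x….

0: ✓ CMP  NZCV=0011
1: · MOVVC
2: · ADDMI
3: ✓ CMP  NZCV=0010
4: · MOVLS
5: ✓ ADDGE  r0←0x77
6: ✓ MOVVC  r1←0xcd
7: ✓ CMP  NZCV=0011
8: ✓ SUBNE  r2←0xa3
9: · MOVVC

VAL = 0x80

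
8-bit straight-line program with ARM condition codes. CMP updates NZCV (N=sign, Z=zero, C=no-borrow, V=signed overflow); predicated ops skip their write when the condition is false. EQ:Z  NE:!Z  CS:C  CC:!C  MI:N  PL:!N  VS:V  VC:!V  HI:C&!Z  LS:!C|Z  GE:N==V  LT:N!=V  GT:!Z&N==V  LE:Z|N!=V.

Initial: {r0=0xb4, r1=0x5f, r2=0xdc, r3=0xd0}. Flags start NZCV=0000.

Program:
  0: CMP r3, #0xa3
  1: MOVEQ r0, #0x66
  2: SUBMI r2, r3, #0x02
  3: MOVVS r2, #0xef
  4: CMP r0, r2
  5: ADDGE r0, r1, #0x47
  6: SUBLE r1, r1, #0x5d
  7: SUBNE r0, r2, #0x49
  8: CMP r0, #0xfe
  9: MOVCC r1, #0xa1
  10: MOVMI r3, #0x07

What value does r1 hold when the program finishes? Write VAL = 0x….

0: ✓ CMP  NZCV=0010
1: · MOVEQ
2: · SUBMI
3: · MOVVS
4: ✓ CMP  NZCV=1000
5: · ADDGE
6: ✓ SUBLE  r1←0x02
7: ✓ SUBNE  r0←0x93
8: ✓ CMP  NZCV=1000
9: ✓ MOVCC  r1←0xa1
10: ✓ MOVMI  r3←0x07

VAL = 0xa1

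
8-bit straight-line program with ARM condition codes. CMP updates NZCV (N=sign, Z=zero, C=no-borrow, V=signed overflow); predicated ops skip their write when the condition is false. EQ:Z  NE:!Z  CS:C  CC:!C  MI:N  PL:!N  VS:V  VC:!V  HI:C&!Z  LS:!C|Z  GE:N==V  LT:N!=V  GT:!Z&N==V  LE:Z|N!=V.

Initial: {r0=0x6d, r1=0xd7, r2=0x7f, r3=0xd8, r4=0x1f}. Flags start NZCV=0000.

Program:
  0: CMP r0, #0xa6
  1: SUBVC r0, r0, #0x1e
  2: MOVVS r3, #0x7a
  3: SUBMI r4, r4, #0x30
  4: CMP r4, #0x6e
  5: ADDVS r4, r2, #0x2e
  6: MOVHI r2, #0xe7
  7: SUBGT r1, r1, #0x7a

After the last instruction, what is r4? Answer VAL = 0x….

VAL = 0xef

0: ✓ CMP  NZCV=1001
1: · SUBVC
2: ✓ MOVVS  r3←0x7a
3: ✓ SUBMI  r4←0xef
4: ✓ CMP  NZCV=1010
5: · ADDVS
6: ✓ MOVHI  r2←0xe7
7: · SUBGT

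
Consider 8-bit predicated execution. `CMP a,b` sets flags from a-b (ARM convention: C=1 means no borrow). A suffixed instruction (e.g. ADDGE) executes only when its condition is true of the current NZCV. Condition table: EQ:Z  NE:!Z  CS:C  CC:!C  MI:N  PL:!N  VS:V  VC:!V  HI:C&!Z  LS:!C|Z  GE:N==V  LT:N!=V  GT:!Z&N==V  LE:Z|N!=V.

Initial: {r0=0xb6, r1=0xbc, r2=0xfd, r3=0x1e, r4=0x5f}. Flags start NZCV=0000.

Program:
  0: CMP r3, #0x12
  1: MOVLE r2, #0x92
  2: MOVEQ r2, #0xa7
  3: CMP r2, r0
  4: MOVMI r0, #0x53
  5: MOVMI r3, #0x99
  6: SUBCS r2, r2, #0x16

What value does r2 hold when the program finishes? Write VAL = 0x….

[0] flags=0010 → (cmp)
[1] flags=0010 LE?F → skip
[2] flags=0010 EQ?F → skip
[3] flags=0010 → (cmp)
[4] flags=0010 MI?F → skip
[5] flags=0010 MI?F → skip
[6] flags=0010 CS?T → r2=0xe7

VAL = 0xe7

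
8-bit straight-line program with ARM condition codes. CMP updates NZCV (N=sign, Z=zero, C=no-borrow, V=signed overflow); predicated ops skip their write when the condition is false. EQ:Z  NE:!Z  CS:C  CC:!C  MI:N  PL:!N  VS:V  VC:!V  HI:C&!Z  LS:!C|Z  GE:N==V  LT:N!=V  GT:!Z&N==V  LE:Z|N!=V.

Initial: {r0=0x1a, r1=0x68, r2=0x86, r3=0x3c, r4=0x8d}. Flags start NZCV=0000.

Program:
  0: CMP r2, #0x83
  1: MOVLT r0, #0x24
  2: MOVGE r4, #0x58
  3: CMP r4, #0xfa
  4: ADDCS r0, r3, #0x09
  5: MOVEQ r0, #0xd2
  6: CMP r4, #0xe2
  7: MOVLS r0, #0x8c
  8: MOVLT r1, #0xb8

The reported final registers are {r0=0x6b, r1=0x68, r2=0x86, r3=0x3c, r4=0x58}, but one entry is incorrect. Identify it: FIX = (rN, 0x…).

0: ✓ CMP  NZCV=0010
1: · MOVLT
2: ✓ MOVGE  r4←0x58
3: ✓ CMP  NZCV=0000
4: · ADDCS
5: · MOVEQ
6: ✓ CMP  NZCV=0000
7: ✓ MOVLS  r0←0x8c
8: · MOVLT

FIX = (r0, 0x8c)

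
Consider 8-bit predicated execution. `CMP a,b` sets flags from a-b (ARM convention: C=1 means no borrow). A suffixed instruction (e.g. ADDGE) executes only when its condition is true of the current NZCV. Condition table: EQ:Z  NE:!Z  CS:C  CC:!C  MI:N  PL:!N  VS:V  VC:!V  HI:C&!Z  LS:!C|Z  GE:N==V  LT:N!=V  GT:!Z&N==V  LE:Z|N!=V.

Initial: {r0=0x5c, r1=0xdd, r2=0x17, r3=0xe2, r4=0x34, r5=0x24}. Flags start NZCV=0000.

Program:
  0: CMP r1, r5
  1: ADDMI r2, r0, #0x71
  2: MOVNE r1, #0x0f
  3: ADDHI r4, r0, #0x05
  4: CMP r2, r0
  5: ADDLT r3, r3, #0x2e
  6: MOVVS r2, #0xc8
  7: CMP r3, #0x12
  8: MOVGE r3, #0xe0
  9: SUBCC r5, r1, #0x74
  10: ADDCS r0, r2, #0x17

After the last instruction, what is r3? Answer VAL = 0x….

0: ✓ CMP  NZCV=1010
1: ✓ ADDMI  r2←0xcd
2: ✓ MOVNE  r1←0x0f
3: ✓ ADDHI  r4←0x61
4: ✓ CMP  NZCV=0011
5: ✓ ADDLT  r3←0x10
6: ✓ MOVVS  r2←0xc8
7: ✓ CMP  NZCV=1000
8: · MOVGE
9: ✓ SUBCC  r5←0x9b
10: · ADDCS

VAL = 0x10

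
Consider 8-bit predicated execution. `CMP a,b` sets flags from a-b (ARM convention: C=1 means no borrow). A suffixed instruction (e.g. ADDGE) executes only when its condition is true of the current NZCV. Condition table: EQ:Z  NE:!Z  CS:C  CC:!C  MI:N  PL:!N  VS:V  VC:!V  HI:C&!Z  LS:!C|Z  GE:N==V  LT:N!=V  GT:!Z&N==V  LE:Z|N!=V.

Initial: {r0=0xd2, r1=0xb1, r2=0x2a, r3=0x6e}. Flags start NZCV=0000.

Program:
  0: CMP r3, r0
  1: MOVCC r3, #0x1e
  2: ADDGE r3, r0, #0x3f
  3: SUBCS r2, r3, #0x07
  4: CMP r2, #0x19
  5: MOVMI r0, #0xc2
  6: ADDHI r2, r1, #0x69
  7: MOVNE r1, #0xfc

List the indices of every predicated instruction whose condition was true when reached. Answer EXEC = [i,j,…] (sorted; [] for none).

0: ✓ CMP  NZCV=1001
1: ✓ MOVCC  r3←0x1e
2: ✓ ADDGE  r3←0x11
3: · SUBCS
4: ✓ CMP  NZCV=0010
5: · MOVMI
6: ✓ ADDHI  r2←0x1a
7: ✓ MOVNE  r1←0xfc

EXEC = [1,2,6,7]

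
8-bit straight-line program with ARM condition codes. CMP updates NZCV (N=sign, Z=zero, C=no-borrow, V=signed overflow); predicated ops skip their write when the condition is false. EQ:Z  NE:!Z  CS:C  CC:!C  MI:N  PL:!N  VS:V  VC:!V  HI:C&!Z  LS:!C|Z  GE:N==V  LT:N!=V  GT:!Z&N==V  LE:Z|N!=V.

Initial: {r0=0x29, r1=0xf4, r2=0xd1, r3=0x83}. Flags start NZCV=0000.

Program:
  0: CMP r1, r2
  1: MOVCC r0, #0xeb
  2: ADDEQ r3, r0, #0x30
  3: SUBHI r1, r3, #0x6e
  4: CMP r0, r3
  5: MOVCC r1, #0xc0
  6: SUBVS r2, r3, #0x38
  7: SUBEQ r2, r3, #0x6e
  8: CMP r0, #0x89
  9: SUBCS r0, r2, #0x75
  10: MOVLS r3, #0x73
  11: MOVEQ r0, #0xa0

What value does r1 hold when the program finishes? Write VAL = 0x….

0: ✓ CMP  NZCV=0010
1: · MOVCC
2: · ADDEQ
3: ✓ SUBHI  r1←0x15
4: ✓ CMP  NZCV=1001
5: ✓ MOVCC  r1←0xc0
6: ✓ SUBVS  r2←0x4b
7: · SUBEQ
8: ✓ CMP  NZCV=1001
9: · SUBCS
10: ✓ MOVLS  r3←0x73
11: · MOVEQ

VAL = 0xc0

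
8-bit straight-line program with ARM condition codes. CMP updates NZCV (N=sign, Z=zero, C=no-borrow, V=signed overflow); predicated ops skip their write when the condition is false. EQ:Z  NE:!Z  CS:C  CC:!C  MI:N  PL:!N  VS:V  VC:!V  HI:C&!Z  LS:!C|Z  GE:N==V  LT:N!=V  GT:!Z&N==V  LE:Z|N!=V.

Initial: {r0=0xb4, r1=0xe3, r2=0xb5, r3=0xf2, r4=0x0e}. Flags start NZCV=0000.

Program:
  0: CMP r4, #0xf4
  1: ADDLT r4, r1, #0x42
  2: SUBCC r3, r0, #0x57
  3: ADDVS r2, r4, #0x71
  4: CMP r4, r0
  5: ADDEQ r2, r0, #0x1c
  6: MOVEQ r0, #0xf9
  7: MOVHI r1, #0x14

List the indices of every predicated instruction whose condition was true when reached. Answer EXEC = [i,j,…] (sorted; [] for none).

0: ✓ CMP  NZCV=0000
1: · ADDLT
2: ✓ SUBCC  r3←0x5d
3: · ADDVS
4: ✓ CMP  NZCV=0000
5: · ADDEQ
6: · MOVEQ
7: · MOVHI

EXEC = [2]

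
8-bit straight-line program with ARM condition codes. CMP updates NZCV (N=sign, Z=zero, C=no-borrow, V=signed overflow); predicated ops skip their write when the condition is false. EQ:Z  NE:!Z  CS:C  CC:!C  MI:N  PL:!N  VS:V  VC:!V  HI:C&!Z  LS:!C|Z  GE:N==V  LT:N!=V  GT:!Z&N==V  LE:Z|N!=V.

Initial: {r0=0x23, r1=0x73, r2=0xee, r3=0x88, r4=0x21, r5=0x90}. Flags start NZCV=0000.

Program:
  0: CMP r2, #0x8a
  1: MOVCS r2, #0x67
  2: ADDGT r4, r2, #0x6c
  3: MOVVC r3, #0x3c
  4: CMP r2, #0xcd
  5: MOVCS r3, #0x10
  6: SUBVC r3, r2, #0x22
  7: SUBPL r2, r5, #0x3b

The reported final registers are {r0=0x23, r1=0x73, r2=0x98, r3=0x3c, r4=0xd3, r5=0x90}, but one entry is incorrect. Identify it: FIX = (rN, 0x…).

[0] flags=0010 → (cmp)
[1] flags=0010 CS?T → r2=0x67
[2] flags=0010 GT?T → r4=0xd3
[3] flags=0010 VC?T → r3=0x3c
[4] flags=1001 → (cmp)
[5] flags=1001 CS?F → skip
[6] flags=1001 VC?F → skip
[7] flags=1001 PL?F → skip

FIX = (r2, 0x67)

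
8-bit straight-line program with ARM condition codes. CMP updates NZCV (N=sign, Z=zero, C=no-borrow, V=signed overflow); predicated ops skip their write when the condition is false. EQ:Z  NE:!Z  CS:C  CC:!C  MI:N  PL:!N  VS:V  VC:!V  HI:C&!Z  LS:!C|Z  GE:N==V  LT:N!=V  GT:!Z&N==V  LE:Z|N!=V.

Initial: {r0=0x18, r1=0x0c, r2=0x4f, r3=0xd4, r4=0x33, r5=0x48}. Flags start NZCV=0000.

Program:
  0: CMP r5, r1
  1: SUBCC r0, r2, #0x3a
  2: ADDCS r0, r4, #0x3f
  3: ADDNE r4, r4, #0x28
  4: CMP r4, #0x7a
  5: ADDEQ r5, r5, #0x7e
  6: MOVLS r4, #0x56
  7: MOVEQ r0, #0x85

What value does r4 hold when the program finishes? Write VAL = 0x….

VAL = 0x56

0: ✓ CMP  NZCV=0010
1: · SUBCC
2: ✓ ADDCS  r0←0x72
3: ✓ ADDNE  r4←0x5b
4: ✓ CMP  NZCV=1000
5: · ADDEQ
6: ✓ MOVLS  r4←0x56
7: · MOVEQ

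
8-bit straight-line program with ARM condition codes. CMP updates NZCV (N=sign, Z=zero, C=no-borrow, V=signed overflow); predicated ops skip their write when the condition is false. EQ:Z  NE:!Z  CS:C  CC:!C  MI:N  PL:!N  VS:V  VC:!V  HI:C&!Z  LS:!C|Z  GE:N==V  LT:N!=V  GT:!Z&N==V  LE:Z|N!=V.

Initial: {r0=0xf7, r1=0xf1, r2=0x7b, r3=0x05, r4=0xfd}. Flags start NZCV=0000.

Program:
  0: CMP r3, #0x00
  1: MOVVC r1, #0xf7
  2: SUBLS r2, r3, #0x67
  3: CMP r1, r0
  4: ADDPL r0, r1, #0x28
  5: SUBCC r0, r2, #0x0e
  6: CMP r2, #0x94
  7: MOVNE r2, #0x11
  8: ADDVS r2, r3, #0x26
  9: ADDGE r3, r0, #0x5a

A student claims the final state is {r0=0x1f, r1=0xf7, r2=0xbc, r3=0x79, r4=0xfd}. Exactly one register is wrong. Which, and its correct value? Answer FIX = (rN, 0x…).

[0] flags=0010 → (cmp)
[1] flags=0010 VC?T → r1=0xf7
[2] flags=0010 LS?F → skip
[3] flags=0110 → (cmp)
[4] flags=0110 PL?T → r0=0x1f
[5] flags=0110 CC?F → skip
[6] flags=1001 → (cmp)
[7] flags=1001 NE?T → r2=0x11
[8] flags=1001 VS?T → r2=0x2b
[9] flags=1001 GE?T → r3=0x79

FIX = (r2, 0x2b)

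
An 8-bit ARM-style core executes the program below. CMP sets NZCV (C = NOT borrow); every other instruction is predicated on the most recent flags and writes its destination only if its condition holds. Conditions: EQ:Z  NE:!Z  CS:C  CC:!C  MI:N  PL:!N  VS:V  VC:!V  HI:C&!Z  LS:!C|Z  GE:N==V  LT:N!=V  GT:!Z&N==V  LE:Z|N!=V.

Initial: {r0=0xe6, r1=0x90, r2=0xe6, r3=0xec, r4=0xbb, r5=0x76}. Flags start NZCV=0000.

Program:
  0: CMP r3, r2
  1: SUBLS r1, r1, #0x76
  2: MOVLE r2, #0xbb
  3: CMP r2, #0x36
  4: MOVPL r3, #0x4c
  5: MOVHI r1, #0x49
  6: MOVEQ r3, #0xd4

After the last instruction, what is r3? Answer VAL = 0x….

[0] flags=0010 → (cmp)
[1] flags=0010 LS?F → skip
[2] flags=0010 LE?F → skip
[3] flags=1010 → (cmp)
[4] flags=1010 PL?F → skip
[5] flags=1010 HI?T → r1=0x49
[6] flags=1010 EQ?F → skip

VAL = 0xec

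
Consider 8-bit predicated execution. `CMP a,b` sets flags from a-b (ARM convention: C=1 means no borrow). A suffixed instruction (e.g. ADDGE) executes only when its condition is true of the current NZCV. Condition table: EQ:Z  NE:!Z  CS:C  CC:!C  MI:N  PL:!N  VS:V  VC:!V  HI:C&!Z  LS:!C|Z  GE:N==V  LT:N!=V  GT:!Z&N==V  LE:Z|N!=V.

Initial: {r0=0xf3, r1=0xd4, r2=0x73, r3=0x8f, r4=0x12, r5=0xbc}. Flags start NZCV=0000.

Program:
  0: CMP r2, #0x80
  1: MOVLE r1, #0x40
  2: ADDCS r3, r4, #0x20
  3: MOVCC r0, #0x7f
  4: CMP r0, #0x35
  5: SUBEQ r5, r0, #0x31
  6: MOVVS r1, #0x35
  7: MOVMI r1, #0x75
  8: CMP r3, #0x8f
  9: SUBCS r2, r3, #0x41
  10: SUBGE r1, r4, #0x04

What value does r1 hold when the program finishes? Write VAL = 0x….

[0] flags=1001 → (cmp)
[1] flags=1001 LE?F → skip
[2] flags=1001 CS?F → skip
[3] flags=1001 CC?T → r0=0x7f
[4] flags=0010 → (cmp)
[5] flags=0010 EQ?F → skip
[6] flags=0010 VS?F → skip
[7] flags=0010 MI?F → skip
[8] flags=0110 → (cmp)
[9] flags=0110 CS?T → r2=0x4e
[10] flags=0110 GE?T → r1=0x0e

VAL = 0x0e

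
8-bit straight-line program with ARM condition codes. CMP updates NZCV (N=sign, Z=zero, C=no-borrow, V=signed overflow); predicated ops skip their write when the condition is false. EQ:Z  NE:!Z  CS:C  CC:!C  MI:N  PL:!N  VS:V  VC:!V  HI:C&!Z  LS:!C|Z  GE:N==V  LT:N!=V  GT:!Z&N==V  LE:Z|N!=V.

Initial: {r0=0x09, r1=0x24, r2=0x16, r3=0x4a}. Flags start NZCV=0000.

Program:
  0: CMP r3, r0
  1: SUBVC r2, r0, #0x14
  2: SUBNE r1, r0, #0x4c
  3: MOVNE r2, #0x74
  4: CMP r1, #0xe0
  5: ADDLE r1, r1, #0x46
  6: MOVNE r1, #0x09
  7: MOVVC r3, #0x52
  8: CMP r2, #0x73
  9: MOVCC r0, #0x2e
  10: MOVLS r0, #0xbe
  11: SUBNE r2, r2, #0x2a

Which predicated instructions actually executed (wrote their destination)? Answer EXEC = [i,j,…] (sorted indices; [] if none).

[0] flags=0010 → (cmp)
[1] flags=0010 VC?T → r2=0xf5
[2] flags=0010 NE?T → r1=0xbd
[3] flags=0010 NE?T → r2=0x74
[4] flags=1000 → (cmp)
[5] flags=1000 LE?T → r1=0x03
[6] flags=1000 NE?T → r1=0x09
[7] flags=1000 VC?T → r3=0x52
[8] flags=0010 → (cmp)
[9] flags=0010 CC?F → skip
[10] flags=0010 LS?F → skip
[11] flags=0010 NE?T → r2=0x4a

EXEC = [1,2,3,5,6,7,11]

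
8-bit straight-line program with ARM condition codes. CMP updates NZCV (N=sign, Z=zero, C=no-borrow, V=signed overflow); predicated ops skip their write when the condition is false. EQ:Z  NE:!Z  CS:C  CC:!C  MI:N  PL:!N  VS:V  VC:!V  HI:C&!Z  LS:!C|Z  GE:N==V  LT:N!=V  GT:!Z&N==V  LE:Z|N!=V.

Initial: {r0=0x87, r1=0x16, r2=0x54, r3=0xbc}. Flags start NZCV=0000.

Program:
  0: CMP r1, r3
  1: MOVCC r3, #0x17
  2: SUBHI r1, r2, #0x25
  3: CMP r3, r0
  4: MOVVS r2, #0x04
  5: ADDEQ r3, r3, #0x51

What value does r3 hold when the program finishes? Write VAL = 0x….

0: ✓ CMP  NZCV=0000
1: ✓ MOVCC  r3←0x17
2: · SUBHI
3: ✓ CMP  NZCV=1001
4: ✓ MOVVS  r2←0x04
5: · ADDEQ

VAL = 0x17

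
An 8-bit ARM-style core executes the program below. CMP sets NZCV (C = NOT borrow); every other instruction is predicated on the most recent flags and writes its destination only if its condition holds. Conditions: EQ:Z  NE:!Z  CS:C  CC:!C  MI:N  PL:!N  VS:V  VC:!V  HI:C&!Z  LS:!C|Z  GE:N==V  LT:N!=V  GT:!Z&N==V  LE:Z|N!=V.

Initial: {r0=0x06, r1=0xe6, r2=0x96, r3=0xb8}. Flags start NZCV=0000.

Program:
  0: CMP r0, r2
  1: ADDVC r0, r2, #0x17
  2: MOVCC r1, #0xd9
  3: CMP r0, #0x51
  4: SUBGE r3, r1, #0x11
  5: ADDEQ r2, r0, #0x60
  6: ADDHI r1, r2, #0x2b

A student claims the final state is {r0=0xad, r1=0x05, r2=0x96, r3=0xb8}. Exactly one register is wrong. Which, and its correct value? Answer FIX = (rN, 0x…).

FIX = (r1, 0xc1)

0: ✓ CMP  NZCV=0000
1: ✓ ADDVC  r0←0xad
2: ✓ MOVCC  r1←0xd9
3: ✓ CMP  NZCV=0011
4: · SUBGE
5: · ADDEQ
6: ✓ ADDHI  r1←0xc1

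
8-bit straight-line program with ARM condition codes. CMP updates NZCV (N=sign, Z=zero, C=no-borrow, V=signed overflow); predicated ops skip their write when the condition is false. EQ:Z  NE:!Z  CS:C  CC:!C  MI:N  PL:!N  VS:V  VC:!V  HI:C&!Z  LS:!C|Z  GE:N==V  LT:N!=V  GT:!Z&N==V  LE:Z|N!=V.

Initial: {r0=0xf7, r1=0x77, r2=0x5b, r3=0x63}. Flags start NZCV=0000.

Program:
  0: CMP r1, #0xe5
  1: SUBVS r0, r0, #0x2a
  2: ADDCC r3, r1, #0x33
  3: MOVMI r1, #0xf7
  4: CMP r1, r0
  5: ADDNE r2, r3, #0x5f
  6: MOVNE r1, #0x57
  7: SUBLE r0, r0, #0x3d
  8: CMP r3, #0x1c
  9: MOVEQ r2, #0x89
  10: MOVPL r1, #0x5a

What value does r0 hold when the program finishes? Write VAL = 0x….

VAL = 0xcd

0: ✓ CMP  NZCV=1001
1: ✓ SUBVS  r0←0xcd
2: ✓ ADDCC  r3←0xaa
3: ✓ MOVMI  r1←0xf7
4: ✓ CMP  NZCV=0010
5: ✓ ADDNE  r2←0x09
6: ✓ MOVNE  r1←0x57
7: · SUBLE
8: ✓ CMP  NZCV=1010
9: · MOVEQ
10: · MOVPL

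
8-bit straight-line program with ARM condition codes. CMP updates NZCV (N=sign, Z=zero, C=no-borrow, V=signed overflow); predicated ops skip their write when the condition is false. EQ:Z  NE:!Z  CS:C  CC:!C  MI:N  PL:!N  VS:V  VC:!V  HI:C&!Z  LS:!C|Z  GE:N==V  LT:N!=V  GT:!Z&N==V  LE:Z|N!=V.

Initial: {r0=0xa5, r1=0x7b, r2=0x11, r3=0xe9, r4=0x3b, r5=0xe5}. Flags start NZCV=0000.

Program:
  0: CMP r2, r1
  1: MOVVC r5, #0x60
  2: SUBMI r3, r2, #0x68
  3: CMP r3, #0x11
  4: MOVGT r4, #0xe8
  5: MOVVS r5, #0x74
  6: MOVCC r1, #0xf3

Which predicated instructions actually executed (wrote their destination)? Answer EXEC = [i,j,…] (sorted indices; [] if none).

EXEC = [1,2]

0: ✓ CMP  NZCV=1000
1: ✓ MOVVC  r5←0x60
2: ✓ SUBMI  r3←0xa9
3: ✓ CMP  NZCV=1010
4: · MOVGT
5: · MOVVS
6: · MOVCC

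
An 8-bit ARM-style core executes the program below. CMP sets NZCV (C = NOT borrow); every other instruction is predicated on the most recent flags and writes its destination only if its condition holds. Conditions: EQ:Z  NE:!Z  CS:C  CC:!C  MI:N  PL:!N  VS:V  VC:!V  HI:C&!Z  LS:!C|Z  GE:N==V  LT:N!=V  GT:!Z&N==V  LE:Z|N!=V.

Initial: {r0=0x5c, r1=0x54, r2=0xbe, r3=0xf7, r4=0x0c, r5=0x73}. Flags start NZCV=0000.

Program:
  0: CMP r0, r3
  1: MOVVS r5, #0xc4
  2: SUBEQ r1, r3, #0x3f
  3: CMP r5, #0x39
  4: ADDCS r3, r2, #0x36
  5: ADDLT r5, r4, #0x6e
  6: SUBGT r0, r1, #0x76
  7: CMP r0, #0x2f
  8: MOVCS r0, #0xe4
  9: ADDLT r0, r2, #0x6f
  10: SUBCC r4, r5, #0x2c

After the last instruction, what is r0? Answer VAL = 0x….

VAL = 0x2d

0: ✓ CMP  NZCV=0000
1: · MOVVS
2: · SUBEQ
3: ✓ CMP  NZCV=0010
4: ✓ ADDCS  r3←0xf4
5: · ADDLT
6: ✓ SUBGT  r0←0xde
7: ✓ CMP  NZCV=1010
8: ✓ MOVCS  r0←0xe4
9: ✓ ADDLT  r0←0x2d
10: · SUBCC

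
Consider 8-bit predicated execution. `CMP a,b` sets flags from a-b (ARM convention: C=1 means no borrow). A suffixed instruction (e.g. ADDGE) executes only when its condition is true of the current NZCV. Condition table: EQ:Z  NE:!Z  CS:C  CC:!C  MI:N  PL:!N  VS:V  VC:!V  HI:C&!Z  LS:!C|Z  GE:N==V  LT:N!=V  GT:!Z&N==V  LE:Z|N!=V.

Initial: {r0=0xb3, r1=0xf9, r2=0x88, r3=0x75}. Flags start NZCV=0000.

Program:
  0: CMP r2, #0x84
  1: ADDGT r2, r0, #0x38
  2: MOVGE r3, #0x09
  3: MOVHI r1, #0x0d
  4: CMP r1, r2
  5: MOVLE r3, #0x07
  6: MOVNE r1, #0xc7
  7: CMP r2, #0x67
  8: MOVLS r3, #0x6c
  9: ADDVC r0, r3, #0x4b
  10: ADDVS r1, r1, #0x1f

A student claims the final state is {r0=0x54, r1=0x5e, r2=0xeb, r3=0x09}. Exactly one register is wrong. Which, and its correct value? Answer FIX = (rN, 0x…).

0: ✓ CMP  NZCV=0010
1: ✓ ADDGT  r2←0xeb
2: ✓ MOVGE  r3←0x09
3: ✓ MOVHI  r1←0x0d
4: ✓ CMP  NZCV=0000
5: · MOVLE
6: ✓ MOVNE  r1←0xc7
7: ✓ CMP  NZCV=1010
8: · MOVLS
9: ✓ ADDVC  r0←0x54
10: · ADDVS

FIX = (r1, 0xc7)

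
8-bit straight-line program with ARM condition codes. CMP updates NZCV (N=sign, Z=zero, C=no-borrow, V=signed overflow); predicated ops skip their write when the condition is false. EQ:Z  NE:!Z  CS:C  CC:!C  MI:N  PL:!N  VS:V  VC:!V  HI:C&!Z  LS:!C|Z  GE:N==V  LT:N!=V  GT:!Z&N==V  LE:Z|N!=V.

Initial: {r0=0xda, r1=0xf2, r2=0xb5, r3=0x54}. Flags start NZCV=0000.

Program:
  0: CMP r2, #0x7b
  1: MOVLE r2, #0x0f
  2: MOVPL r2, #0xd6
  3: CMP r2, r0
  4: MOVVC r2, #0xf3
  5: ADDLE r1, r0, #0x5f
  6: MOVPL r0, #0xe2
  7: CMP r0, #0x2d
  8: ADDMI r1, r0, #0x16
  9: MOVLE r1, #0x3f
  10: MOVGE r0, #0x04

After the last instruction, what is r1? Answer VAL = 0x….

[0] flags=0011 → (cmp)
[1] flags=0011 LE?T → r2=0x0f
[2] flags=0011 PL?T → r2=0xd6
[3] flags=1000 → (cmp)
[4] flags=1000 VC?T → r2=0xf3
[5] flags=1000 LE?T → r1=0x39
[6] flags=1000 PL?F → skip
[7] flags=1010 → (cmp)
[8] flags=1010 MI?T → r1=0xf0
[9] flags=1010 LE?T → r1=0x3f
[10] flags=1010 GE?F → skip

VAL = 0x3f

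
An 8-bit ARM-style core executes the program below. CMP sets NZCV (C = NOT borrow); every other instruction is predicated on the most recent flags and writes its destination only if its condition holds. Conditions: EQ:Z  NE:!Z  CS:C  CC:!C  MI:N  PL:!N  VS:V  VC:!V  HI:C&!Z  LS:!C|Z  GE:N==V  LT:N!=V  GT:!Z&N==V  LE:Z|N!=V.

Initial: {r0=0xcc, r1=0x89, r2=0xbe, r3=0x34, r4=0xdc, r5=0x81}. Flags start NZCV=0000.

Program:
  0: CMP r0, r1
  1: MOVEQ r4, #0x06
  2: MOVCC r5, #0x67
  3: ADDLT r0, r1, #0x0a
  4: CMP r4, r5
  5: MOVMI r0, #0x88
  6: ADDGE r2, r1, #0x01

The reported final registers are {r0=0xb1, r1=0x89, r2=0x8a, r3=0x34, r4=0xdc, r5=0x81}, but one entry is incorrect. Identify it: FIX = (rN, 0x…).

FIX = (r0, 0xcc)

[0] flags=0010 → (cmp)
[1] flags=0010 EQ?F → skip
[2] flags=0010 CC?F → skip
[3] flags=0010 LT?F → skip
[4] flags=0010 → (cmp)
[5] flags=0010 MI?F → skip
[6] flags=0010 GE?T → r2=0x8a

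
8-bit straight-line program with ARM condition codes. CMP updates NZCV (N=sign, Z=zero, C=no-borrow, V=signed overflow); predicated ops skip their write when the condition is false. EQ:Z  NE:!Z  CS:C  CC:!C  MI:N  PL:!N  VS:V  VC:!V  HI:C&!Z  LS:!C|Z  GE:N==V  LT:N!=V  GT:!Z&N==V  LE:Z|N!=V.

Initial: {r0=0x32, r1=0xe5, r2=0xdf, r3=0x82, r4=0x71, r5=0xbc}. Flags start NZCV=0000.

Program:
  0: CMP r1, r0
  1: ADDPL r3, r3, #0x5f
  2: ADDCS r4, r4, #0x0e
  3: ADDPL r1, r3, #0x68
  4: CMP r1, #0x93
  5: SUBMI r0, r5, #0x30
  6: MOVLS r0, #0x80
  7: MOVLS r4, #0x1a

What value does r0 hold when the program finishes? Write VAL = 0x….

0: ✓ CMP  NZCV=1010
1: · ADDPL
2: ✓ ADDCS  r4←0x7f
3: · ADDPL
4: ✓ CMP  NZCV=0010
5: · SUBMI
6: · MOVLS
7: · MOVLS

VAL = 0x32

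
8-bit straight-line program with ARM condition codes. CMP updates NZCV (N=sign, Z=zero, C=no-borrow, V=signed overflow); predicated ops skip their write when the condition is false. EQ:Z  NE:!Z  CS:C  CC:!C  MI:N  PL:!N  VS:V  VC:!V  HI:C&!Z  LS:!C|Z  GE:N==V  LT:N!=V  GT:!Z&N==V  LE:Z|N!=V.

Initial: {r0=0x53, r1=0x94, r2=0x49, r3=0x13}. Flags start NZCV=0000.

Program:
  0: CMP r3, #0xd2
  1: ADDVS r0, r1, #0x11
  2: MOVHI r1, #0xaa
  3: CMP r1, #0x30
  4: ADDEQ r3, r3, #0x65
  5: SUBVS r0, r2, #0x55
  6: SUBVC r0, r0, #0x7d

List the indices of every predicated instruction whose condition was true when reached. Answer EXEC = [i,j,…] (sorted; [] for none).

EXEC = [5]

0: ✓ CMP  NZCV=0000
1: · ADDVS
2: · MOVHI
3: ✓ CMP  NZCV=0011
4: · ADDEQ
5: ✓ SUBVS  r0←0xf4
6: · SUBVC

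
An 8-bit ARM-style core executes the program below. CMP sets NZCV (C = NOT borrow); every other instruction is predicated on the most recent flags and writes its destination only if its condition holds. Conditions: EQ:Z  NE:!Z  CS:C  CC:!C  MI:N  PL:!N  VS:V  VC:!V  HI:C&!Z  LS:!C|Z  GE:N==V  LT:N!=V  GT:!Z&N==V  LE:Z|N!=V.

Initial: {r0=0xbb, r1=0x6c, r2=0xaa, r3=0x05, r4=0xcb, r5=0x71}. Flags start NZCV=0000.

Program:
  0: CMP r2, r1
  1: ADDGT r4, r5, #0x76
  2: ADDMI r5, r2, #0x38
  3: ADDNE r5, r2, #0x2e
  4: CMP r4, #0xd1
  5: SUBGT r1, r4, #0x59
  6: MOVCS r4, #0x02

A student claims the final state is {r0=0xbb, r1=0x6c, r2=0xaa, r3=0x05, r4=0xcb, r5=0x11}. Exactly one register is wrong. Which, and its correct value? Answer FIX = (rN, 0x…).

FIX = (r5, 0xd8)

[0] flags=0011 → (cmp)
[1] flags=0011 GT?F → skip
[2] flags=0011 MI?F → skip
[3] flags=0011 NE?T → r5=0xd8
[4] flags=1000 → (cmp)
[5] flags=1000 GT?F → skip
[6] flags=1000 CS?F → skip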